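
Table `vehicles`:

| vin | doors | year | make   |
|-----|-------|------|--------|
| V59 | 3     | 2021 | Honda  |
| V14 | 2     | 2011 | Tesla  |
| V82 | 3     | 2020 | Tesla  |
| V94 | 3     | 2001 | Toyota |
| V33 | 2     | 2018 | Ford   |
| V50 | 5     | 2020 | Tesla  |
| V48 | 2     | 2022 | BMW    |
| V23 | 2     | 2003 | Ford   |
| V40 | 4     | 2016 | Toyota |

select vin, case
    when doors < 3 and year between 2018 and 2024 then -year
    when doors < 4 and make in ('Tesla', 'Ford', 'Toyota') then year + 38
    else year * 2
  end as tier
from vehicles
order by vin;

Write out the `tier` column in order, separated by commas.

vin=V14: doors < 4 and make in ('Tesla', 'Ford', 'Toyota') → 2049
vin=V23: doors < 4 and make in ('Tesla', 'Ford', 'Toyota') → 2041
vin=V33: doors < 3 and year between 2018 and 2024 → -2018
vin=V40: ELSE → 4032
vin=V48: doors < 3 and year between 2018 and 2024 → -2022
vin=V50: ELSE → 4040
vin=V59: ELSE → 4042
vin=V82: doors < 4 and make in ('Tesla', 'Ford', 'Toyota') → 2058
vin=V94: doors < 4 and make in ('Tesla', 'Ford', 'Toyota') → 2039

2049, 2041, -2018, 4032, -2022, 4040, 4042, 2058, 2039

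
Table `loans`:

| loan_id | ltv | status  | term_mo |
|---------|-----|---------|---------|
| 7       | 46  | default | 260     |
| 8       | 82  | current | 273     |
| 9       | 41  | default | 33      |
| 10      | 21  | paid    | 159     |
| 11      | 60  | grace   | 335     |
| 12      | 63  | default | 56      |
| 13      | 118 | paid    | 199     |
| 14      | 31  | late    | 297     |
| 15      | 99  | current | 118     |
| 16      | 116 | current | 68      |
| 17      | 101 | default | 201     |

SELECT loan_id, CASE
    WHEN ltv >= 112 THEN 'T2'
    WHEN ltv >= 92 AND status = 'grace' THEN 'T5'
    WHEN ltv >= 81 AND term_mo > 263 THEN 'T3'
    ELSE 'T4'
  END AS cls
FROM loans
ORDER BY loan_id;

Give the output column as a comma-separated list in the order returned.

loan_id=7: ELSE → T4
loan_id=8: ltv >= 81 AND term_mo > 263 → T3
loan_id=9: ELSE → T4
loan_id=10: ELSE → T4
loan_id=11: ELSE → T4
loan_id=12: ELSE → T4
loan_id=13: ltv >= 112 → T2
loan_id=14: ELSE → T4
loan_id=15: ELSE → T4
loan_id=16: ltv >= 112 → T2
loan_id=17: ELSE → T4

T4, T3, T4, T4, T4, T4, T2, T4, T4, T2, T4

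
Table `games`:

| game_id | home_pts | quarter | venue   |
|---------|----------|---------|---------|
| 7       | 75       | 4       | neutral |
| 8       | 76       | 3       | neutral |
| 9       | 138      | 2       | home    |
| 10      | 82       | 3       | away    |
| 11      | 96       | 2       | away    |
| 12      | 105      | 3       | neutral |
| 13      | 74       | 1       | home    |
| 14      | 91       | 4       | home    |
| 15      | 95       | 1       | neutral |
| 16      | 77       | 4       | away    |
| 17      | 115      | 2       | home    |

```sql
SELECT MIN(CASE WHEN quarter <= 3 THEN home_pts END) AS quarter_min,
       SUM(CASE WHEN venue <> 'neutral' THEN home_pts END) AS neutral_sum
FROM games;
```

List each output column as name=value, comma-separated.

[quarter_min: quarter <= 3]
game_id=7: ✗
game_id=8: ✓ → 76
game_id=9: ✓ → 138
game_id=10: ✓ → 82
game_id=11: ✓ → 96
game_id=12: ✓ → 105
game_id=13: ✓ → 74
game_id=14: ✗
game_id=15: ✓ → 95
game_id=16: ✗
game_id=17: ✓ → 115
quarter_min = MIN(76, 138, 82, 96, 105, 74, 95, 115) = 74
—
[neutral_sum: venue <> 'neutral']
game_id=7: ✗
game_id=8: ✗
game_id=9: ✓ → 138
game_id=10: ✓ → 82
game_id=11: ✓ → 96
game_id=12: ✗
game_id=13: ✓ → 74
game_id=14: ✓ → 91
game_id=15: ✗
game_id=16: ✓ → 77
game_id=17: ✓ → 115
neutral_sum = 138 + 82 + 96 + 74 + 91 + 77 + 115 = 673

quarter_min=74, neutral_sum=673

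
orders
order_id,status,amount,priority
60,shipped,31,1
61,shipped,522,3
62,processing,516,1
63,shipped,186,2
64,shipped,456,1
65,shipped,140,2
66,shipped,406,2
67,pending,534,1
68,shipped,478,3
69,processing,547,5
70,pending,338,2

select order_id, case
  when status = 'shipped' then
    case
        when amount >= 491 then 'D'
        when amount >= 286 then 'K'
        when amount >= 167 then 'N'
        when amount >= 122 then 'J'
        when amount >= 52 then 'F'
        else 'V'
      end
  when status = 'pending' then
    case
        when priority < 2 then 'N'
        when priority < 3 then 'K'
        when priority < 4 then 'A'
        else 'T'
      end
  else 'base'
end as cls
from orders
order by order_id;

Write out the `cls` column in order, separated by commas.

V, D, base, N, K, J, K, N, K, base, K

order_id=60: status='shipped' → inner[ELSE] → V
order_id=61: status='shipped' → inner[amount >= 491] → D
order_id=62: status='processing' → outer ELSE → base
order_id=63: status='shipped' → inner[amount >= 167] → N
order_id=64: status='shipped' → inner[amount >= 286] → K
order_id=65: status='shipped' → inner[amount >= 122] → J
order_id=66: status='shipped' → inner[amount >= 286] → K
order_id=67: status='pending' → inner[priority < 2] → N
order_id=68: status='shipped' → inner[amount >= 286] → K
order_id=69: status='processing' → outer ELSE → base
order_id=70: status='pending' → inner[priority < 3] → K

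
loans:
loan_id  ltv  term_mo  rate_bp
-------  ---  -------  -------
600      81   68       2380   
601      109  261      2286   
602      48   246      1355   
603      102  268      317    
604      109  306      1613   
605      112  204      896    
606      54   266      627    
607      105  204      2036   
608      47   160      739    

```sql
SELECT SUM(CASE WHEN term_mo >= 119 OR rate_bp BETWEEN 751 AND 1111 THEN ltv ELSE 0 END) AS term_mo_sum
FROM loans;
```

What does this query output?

686

loan_id=600: ✗
loan_id=601: ✓ → 109
loan_id=602: ✓ → 48
loan_id=603: ✓ → 102
loan_id=604: ✓ → 109
loan_id=605: ✓ → 112
loan_id=606: ✓ → 54
loan_id=607: ✓ → 105
loan_id=608: ✓ → 47
term_mo_sum = 109 + 48 + 102 + 109 + 112 + 54 + 105 + 47 = 686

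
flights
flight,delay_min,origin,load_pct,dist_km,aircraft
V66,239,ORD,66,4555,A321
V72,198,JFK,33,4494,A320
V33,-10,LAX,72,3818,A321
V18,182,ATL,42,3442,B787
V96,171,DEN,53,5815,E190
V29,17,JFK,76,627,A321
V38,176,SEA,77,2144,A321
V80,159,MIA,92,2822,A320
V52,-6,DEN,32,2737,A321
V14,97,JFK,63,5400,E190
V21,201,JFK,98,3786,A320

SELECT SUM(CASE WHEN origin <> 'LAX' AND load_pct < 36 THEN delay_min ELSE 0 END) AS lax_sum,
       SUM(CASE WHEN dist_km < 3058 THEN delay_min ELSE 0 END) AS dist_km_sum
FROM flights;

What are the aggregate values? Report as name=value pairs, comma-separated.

lax_sum=192, dist_km_sum=346

[lax_sum: origin <> 'LAX' AND load_pct < 36]
flight=V66: ✗
flight=V72: ✓ → 198
flight=V33: ✗
flight=V18: ✗
flight=V96: ✗
flight=V29: ✗
flight=V38: ✗
flight=V80: ✗
flight=V52: ✓ → -6
flight=V14: ✗
flight=V21: ✗
lax_sum = 198 + -6 = 192
—
[dist_km_sum: dist_km < 3058]
flight=V66: ✗
flight=V72: ✗
flight=V33: ✗
flight=V18: ✗
flight=V96: ✗
flight=V29: ✓ → 17
flight=V38: ✓ → 176
flight=V80: ✓ → 159
flight=V52: ✓ → -6
flight=V14: ✗
flight=V21: ✗
dist_km_sum = 17 + 176 + 159 + -6 = 346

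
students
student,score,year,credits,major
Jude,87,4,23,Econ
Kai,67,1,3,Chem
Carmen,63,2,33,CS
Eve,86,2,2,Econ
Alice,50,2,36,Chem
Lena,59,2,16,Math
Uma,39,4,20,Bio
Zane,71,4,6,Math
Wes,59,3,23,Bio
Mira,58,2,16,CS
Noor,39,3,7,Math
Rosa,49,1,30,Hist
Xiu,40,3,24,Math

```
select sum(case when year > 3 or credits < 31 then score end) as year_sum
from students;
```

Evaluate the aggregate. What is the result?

654

student=Jude: ✓ → 87
student=Kai: ✓ → 67
student=Carmen: ✗
student=Eve: ✓ → 86
student=Alice: ✗
student=Lena: ✓ → 59
student=Uma: ✓ → 39
student=Zane: ✓ → 71
student=Wes: ✓ → 59
student=Mira: ✓ → 58
student=Noor: ✓ → 39
student=Rosa: ✓ → 49
student=Xiu: ✓ → 40
year_sum = 87 + 67 + 86 + 59 + 39 + 71 + 59 + 58 + 39 + 49 + 40 = 654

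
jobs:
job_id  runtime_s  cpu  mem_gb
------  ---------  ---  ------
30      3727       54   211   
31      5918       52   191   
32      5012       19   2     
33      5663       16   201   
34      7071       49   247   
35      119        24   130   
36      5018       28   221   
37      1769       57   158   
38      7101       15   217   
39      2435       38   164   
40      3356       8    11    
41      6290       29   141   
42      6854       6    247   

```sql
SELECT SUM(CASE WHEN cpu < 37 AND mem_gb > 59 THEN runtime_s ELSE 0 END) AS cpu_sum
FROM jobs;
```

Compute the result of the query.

job_id=30: ✗
job_id=31: ✗
job_id=32: ✗
job_id=33: ✓ → 5663
job_id=34: ✗
job_id=35: ✓ → 119
job_id=36: ✓ → 5018
job_id=37: ✗
job_id=38: ✓ → 7101
job_id=39: ✗
job_id=40: ✗
job_id=41: ✓ → 6290
job_id=42: ✓ → 6854
cpu_sum = 5663 + 119 + 5018 + 7101 + 6290 + 6854 = 31045

31045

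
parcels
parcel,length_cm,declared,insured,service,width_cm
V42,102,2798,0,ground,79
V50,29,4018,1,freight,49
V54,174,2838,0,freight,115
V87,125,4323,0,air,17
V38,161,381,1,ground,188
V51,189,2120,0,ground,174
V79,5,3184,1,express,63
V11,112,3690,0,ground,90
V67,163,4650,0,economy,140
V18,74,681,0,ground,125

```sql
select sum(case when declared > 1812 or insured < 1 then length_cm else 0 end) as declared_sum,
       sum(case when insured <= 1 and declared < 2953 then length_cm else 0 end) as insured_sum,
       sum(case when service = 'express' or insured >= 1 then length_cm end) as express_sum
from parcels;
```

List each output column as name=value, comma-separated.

declared_sum=973, insured_sum=700, express_sum=195

[declared_sum: declared > 1812 or insured < 1]
parcel=V42: ✓ → 102
parcel=V50: ✓ → 29
parcel=V54: ✓ → 174
parcel=V87: ✓ → 125
parcel=V38: ✗
parcel=V51: ✓ → 189
parcel=V79: ✓ → 5
parcel=V11: ✓ → 112
parcel=V67: ✓ → 163
parcel=V18: ✓ → 74
declared_sum = 102 + 29 + 174 + 125 + 189 + 5 + 112 + 163 + 74 = 973
—
[insured_sum: insured <= 1 and declared < 2953]
parcel=V42: ✓ → 102
parcel=V50: ✗
parcel=V54: ✓ → 174
parcel=V87: ✗
parcel=V38: ✓ → 161
parcel=V51: ✓ → 189
parcel=V79: ✗
parcel=V11: ✗
parcel=V67: ✗
parcel=V18: ✓ → 74
insured_sum = 102 + 174 + 161 + 189 + 74 = 700
—
[express_sum: service = 'express' or insured >= 1]
parcel=V42: ✗
parcel=V50: ✓ → 29
parcel=V54: ✗
parcel=V87: ✗
parcel=V38: ✓ → 161
parcel=V51: ✗
parcel=V79: ✓ → 5
parcel=V11: ✗
parcel=V67: ✗
parcel=V18: ✗
express_sum = 29 + 161 + 5 = 195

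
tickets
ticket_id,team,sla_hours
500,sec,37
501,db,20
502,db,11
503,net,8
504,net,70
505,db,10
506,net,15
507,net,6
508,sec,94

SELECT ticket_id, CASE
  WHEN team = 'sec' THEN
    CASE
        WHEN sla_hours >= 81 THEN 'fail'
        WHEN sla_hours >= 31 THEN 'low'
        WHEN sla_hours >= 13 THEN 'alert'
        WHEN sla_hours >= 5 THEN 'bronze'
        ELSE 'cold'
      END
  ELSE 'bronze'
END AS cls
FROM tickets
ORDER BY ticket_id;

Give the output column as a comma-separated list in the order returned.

ticket_id=500: team='sec' → inner[sla_hours >= 31] → low
ticket_id=501: team='db' → outer ELSE → bronze
ticket_id=502: team='db' → outer ELSE → bronze
ticket_id=503: team='net' → outer ELSE → bronze
ticket_id=504: team='net' → outer ELSE → bronze
ticket_id=505: team='db' → outer ELSE → bronze
ticket_id=506: team='net' → outer ELSE → bronze
ticket_id=507: team='net' → outer ELSE → bronze
ticket_id=508: team='sec' → inner[sla_hours >= 81] → fail

low, bronze, bronze, bronze, bronze, bronze, bronze, bronze, fail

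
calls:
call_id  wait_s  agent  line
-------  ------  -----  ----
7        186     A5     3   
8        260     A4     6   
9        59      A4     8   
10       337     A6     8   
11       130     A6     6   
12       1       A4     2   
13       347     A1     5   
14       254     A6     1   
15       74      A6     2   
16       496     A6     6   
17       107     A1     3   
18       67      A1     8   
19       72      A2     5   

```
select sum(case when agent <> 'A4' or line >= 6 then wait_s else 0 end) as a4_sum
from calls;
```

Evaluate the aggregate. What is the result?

2389

call_id=7: ✓ → 186
call_id=8: ✓ → 260
call_id=9: ✓ → 59
call_id=10: ✓ → 337
call_id=11: ✓ → 130
call_id=12: ✗
call_id=13: ✓ → 347
call_id=14: ✓ → 254
call_id=15: ✓ → 74
call_id=16: ✓ → 496
call_id=17: ✓ → 107
call_id=18: ✓ → 67
call_id=19: ✓ → 72
a4_sum = 186 + 260 + 59 + 337 + 130 + 347 + 254 + 74 + 496 + 107 + 67 + 72 = 2389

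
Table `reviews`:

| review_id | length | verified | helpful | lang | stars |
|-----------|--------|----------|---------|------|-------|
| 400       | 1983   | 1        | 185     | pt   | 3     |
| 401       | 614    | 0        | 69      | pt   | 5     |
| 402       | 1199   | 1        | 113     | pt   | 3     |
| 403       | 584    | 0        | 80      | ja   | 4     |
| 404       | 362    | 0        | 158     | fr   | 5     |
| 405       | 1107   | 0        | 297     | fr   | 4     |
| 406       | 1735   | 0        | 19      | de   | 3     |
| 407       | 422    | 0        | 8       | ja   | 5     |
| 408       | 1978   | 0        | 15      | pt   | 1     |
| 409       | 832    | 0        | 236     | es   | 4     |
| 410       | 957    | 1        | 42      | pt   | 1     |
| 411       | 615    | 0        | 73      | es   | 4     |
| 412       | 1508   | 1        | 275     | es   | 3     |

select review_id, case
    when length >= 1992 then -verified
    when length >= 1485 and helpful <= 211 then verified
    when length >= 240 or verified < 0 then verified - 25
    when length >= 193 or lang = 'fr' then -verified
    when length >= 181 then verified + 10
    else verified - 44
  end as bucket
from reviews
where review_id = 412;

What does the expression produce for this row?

review_id = 412: length=1508, verified=1, helpful=275, lang=es, stars=3.
length >= 1992 → false
length >= 1485 and helpful <= 211 → false
length >= 240 or verified < 0 → true → -24

-24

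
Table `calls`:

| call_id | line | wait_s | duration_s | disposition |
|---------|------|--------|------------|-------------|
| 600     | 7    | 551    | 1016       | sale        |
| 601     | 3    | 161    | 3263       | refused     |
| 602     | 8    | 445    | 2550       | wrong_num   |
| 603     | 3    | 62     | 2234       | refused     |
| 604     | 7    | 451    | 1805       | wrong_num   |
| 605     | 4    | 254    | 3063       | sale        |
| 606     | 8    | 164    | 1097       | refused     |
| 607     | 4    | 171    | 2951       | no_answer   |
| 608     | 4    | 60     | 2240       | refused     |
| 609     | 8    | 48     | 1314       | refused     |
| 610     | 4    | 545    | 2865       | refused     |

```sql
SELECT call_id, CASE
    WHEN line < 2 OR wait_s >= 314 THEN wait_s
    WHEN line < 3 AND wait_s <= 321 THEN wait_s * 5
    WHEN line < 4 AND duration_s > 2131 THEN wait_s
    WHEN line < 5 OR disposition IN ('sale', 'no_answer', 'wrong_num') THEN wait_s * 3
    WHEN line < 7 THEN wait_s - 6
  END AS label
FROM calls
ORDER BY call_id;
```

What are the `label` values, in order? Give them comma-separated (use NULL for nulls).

551, 161, 445, 62, 451, 762, NULL, 513, 180, NULL, 545

call_id=600: line < 2 OR wait_s >= 314 → 551
call_id=601: line < 4 AND duration_s > 2131 → 161
call_id=602: line < 2 OR wait_s >= 314 → 445
call_id=603: line < 4 AND duration_s > 2131 → 62
call_id=604: line < 2 OR wait_s >= 314 → 451
call_id=605: line < 5 OR disposition IN ('sale', 'no_answer', 'wrong_num') → 762
call_id=606: (no match → NULL) → NULL
call_id=607: line < 5 OR disposition IN ('sale', 'no_answer', 'wrong_num') → 513
call_id=608: line < 5 OR disposition IN ('sale', 'no_answer', 'wrong_num') → 180
call_id=609: (no match → NULL) → NULL
call_id=610: line < 2 OR wait_s >= 314 → 545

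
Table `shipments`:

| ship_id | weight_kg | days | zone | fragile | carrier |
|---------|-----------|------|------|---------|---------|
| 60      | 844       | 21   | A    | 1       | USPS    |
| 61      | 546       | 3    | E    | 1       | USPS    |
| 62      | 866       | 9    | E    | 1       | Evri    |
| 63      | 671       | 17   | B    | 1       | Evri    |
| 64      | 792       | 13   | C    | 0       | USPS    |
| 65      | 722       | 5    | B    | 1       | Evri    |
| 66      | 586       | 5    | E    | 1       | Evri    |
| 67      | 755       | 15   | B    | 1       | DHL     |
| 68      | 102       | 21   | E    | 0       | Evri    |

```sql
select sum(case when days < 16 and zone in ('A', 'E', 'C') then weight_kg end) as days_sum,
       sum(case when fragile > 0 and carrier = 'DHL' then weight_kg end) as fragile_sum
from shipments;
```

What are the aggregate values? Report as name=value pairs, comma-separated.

days_sum=2790, fragile_sum=755

[days_sum: days < 16 and zone in ('A', 'E', 'C')]
ship_id=60: ✗
ship_id=61: ✓ → 546
ship_id=62: ✓ → 866
ship_id=63: ✗
ship_id=64: ✓ → 792
ship_id=65: ✗
ship_id=66: ✓ → 586
ship_id=67: ✗
ship_id=68: ✗
days_sum = 546 + 866 + 792 + 586 = 2790
—
[fragile_sum: fragile > 0 and carrier = 'DHL']
ship_id=60: ✗
ship_id=61: ✗
ship_id=62: ✗
ship_id=63: ✗
ship_id=64: ✗
ship_id=65: ✗
ship_id=66: ✗
ship_id=67: ✓ → 755
ship_id=68: ✗
fragile_sum = 755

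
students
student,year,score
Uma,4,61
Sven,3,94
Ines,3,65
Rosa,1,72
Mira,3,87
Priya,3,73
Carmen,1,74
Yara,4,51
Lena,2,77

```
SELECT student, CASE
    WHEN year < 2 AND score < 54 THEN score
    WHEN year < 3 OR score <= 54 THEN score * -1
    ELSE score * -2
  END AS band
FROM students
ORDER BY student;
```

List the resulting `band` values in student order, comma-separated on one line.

student=Carmen: year < 3 OR score <= 54 → -74
student=Ines: ELSE → -130
student=Lena: year < 3 OR score <= 54 → -77
student=Mira: ELSE → -174
student=Priya: ELSE → -146
student=Rosa: year < 3 OR score <= 54 → -72
student=Sven: ELSE → -188
student=Uma: ELSE → -122
student=Yara: year < 3 OR score <= 54 → -51

-74, -130, -77, -174, -146, -72, -188, -122, -51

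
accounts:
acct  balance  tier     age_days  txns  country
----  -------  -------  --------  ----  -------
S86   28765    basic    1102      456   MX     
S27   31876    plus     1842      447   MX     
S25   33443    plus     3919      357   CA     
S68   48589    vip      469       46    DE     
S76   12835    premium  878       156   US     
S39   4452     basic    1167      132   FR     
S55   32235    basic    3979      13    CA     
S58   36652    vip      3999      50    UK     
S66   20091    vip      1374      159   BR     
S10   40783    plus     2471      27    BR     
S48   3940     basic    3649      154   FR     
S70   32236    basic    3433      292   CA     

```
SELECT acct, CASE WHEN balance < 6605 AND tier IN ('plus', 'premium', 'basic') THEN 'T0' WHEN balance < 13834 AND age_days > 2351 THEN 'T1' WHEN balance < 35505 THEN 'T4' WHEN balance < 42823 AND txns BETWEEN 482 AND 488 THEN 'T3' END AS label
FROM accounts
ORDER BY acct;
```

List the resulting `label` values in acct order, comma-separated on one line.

acct=S10: (no match → NULL) → NULL
acct=S25: balance < 35505 → T4
acct=S27: balance < 35505 → T4
acct=S39: balance < 6605 AND tier IN ('plus', 'premium', 'basic') → T0
acct=S48: balance < 6605 AND tier IN ('plus', 'premium', 'basic') → T0
acct=S55: balance < 35505 → T4
acct=S58: (no match → NULL) → NULL
acct=S66: balance < 35505 → T4
acct=S68: (no match → NULL) → NULL
acct=S70: balance < 35505 → T4
acct=S76: balance < 35505 → T4
acct=S86: balance < 35505 → T4

NULL, T4, T4, T0, T0, T4, NULL, T4, NULL, T4, T4, T4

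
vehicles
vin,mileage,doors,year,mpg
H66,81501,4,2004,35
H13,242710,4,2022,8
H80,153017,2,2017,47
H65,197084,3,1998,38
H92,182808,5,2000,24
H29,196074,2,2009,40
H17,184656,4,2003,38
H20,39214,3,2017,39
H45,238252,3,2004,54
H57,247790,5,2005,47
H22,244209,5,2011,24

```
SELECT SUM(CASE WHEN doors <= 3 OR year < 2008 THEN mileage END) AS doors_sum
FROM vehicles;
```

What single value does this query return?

vin=H66: ✓ → 81501
vin=H13: ✗
vin=H80: ✓ → 153017
vin=H65: ✓ → 197084
vin=H92: ✓ → 182808
vin=H29: ✓ → 196074
vin=H17: ✓ → 184656
vin=H20: ✓ → 39214
vin=H45: ✓ → 238252
vin=H57: ✓ → 247790
vin=H22: ✗
doors_sum = 81501 + 153017 + 197084 + 182808 + 196074 + 184656 + 39214 + 238252 + 247790 = 1520396

1520396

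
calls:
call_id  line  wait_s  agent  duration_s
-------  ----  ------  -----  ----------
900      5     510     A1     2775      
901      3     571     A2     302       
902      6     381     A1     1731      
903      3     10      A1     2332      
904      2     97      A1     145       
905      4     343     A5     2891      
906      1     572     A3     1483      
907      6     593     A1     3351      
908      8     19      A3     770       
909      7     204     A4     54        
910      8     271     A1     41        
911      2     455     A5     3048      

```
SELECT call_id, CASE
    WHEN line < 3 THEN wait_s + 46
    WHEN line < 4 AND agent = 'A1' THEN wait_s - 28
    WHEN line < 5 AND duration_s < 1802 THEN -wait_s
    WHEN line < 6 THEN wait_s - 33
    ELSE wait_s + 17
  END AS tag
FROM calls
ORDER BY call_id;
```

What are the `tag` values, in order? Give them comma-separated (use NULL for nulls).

call_id=900: line < 6 → 477
call_id=901: line < 5 AND duration_s < 1802 → -571
call_id=902: ELSE → 398
call_id=903: line < 4 AND agent = 'A1' → -18
call_id=904: line < 3 → 143
call_id=905: line < 6 → 310
call_id=906: line < 3 → 618
call_id=907: ELSE → 610
call_id=908: ELSE → 36
call_id=909: ELSE → 221
call_id=910: ELSE → 288
call_id=911: line < 3 → 501

477, -571, 398, -18, 143, 310, 618, 610, 36, 221, 288, 501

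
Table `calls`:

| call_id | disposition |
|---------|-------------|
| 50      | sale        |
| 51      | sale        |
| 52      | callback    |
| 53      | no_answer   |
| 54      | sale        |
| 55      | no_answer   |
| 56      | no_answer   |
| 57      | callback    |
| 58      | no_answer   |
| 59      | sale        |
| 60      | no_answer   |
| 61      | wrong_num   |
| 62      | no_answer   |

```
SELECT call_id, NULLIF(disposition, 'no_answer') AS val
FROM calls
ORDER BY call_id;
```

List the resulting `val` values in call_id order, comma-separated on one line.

call_id=50: disposition=sale vs no_answer: differ → sale
call_id=51: disposition=sale vs no_answer: differ → sale
call_id=52: disposition=callback vs no_answer: differ → callback
call_id=53: disposition=no_answer vs no_answer: equal → NULL
call_id=54: disposition=sale vs no_answer: differ → sale
call_id=55: disposition=no_answer vs no_answer: equal → NULL
call_id=56: disposition=no_answer vs no_answer: equal → NULL
call_id=57: disposition=callback vs no_answer: differ → callback
call_id=58: disposition=no_answer vs no_answer: equal → NULL
call_id=59: disposition=sale vs no_answer: differ → sale
call_id=60: disposition=no_answer vs no_answer: equal → NULL
call_id=61: disposition=wrong_num vs no_answer: differ → wrong_num
call_id=62: disposition=no_answer vs no_answer: equal → NULL

sale, sale, callback, NULL, sale, NULL, NULL, callback, NULL, sale, NULL, wrong_num, NULL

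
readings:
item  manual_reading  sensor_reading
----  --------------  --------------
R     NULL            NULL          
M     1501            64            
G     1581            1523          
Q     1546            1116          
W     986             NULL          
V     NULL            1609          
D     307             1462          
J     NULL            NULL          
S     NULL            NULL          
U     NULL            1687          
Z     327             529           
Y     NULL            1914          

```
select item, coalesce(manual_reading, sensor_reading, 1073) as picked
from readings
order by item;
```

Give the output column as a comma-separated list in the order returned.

307, 1581, 1073, 1501, 1546, 1073, 1073, 1687, 1609, 986, 1914, 327

item=D: manual_reading=307 → 307
item=G: manual_reading=1581 → 1581
item=J: manual_reading=NULL, sensor_reading=NULL, → literal 1073 → 1073
item=M: manual_reading=1501 → 1501
item=Q: manual_reading=1546 → 1546
item=R: manual_reading=NULL, sensor_reading=NULL, → literal 1073 → 1073
item=S: manual_reading=NULL, sensor_reading=NULL, → literal 1073 → 1073
item=U: manual_reading=NULL, sensor_reading=1687 → 1687
item=V: manual_reading=NULL, sensor_reading=1609 → 1609
item=W: manual_reading=986 → 986
item=Y: manual_reading=NULL, sensor_reading=1914 → 1914
item=Z: manual_reading=327 → 327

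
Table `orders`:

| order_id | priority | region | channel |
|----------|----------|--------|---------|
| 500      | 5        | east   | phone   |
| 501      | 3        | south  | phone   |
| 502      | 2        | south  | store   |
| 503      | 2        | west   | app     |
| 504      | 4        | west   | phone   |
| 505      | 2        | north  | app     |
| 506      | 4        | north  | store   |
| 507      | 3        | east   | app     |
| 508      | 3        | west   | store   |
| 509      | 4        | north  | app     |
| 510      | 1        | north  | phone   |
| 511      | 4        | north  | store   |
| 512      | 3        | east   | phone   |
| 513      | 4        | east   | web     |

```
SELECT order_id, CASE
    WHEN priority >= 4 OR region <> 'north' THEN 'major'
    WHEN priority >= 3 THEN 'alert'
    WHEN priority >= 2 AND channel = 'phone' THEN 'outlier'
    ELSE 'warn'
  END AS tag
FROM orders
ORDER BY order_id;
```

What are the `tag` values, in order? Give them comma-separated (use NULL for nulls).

major, major, major, major, major, warn, major, major, major, major, warn, major, major, major

order_id=500: priority >= 4 OR region <> 'north' → major
order_id=501: priority >= 4 OR region <> 'north' → major
order_id=502: priority >= 4 OR region <> 'north' → major
order_id=503: priority >= 4 OR region <> 'north' → major
order_id=504: priority >= 4 OR region <> 'north' → major
order_id=505: ELSE → warn
order_id=506: priority >= 4 OR region <> 'north' → major
order_id=507: priority >= 4 OR region <> 'north' → major
order_id=508: priority >= 4 OR region <> 'north' → major
order_id=509: priority >= 4 OR region <> 'north' → major
order_id=510: ELSE → warn
order_id=511: priority >= 4 OR region <> 'north' → major
order_id=512: priority >= 4 OR region <> 'north' → major
order_id=513: priority >= 4 OR region <> 'north' → major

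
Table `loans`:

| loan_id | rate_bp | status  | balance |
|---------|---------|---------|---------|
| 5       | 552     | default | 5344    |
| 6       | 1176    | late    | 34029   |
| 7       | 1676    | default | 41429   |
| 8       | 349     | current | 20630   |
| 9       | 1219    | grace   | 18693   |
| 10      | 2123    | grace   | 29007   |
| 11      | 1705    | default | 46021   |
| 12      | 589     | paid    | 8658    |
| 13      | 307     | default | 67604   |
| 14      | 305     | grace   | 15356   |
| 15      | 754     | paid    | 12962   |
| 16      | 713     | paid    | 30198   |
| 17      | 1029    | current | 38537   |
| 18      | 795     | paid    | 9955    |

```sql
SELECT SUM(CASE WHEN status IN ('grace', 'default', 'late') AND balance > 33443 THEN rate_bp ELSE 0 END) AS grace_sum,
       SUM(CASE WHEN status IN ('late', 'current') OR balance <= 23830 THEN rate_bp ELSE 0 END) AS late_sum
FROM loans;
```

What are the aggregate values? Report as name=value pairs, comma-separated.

[grace_sum: status IN ('grace', 'default', 'late') AND balance > 33443]
loan_id=5: ✗
loan_id=6: ✓ → 1176
loan_id=7: ✓ → 1676
loan_id=8: ✗
loan_id=9: ✗
loan_id=10: ✗
loan_id=11: ✓ → 1705
loan_id=12: ✗
loan_id=13: ✓ → 307
loan_id=14: ✗
loan_id=15: ✗
loan_id=16: ✗
loan_id=17: ✗
loan_id=18: ✗
grace_sum = 1176 + 1676 + 1705 + 307 = 4864
—
[late_sum: status IN ('late', 'current') OR balance <= 23830]
loan_id=5: ✓ → 552
loan_id=6: ✓ → 1176
loan_id=7: ✗
loan_id=8: ✓ → 349
loan_id=9: ✓ → 1219
loan_id=10: ✗
loan_id=11: ✗
loan_id=12: ✓ → 589
loan_id=13: ✗
loan_id=14: ✓ → 305
loan_id=15: ✓ → 754
loan_id=16: ✗
loan_id=17: ✓ → 1029
loan_id=18: ✓ → 795
late_sum = 552 + 1176 + 349 + 1219 + 589 + 305 + 754 + 1029 + 795 = 6768

grace_sum=4864, late_sum=6768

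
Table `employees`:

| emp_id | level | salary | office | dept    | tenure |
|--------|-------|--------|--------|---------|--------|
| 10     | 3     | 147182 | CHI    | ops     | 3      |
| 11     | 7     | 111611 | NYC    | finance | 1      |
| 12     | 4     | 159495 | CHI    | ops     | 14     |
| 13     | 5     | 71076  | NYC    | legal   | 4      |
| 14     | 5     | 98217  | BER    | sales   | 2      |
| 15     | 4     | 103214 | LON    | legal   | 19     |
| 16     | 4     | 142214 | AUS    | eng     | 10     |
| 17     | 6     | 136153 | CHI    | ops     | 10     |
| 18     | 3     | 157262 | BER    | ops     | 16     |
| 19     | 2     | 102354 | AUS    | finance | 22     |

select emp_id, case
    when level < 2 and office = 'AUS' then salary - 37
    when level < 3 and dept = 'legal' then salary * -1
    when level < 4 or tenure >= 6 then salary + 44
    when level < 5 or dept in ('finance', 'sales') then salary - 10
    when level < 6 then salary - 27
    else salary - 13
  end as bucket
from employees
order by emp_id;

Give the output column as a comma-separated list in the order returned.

emp_id=10: level < 4 or tenure >= 6 → 147226
emp_id=11: level < 5 or dept in ('finance', 'sales') → 111601
emp_id=12: level < 4 or tenure >= 6 → 159539
emp_id=13: level < 6 → 71049
emp_id=14: level < 5 or dept in ('finance', 'sales') → 98207
emp_id=15: level < 4 or tenure >= 6 → 103258
emp_id=16: level < 4 or tenure >= 6 → 142258
emp_id=17: level < 4 or tenure >= 6 → 136197
emp_id=18: level < 4 or tenure >= 6 → 157306
emp_id=19: level < 4 or tenure >= 6 → 102398

147226, 111601, 159539, 71049, 98207, 103258, 142258, 136197, 157306, 102398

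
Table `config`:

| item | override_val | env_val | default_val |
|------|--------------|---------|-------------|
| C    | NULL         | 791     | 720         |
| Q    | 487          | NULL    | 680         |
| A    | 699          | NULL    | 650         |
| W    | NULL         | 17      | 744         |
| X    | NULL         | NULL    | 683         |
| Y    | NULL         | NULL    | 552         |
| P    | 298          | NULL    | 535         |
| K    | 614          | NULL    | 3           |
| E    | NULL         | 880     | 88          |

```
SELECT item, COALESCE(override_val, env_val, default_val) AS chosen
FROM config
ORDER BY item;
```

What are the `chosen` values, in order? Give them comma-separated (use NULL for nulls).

item=A: override_val=699 → 699
item=C: override_val=NULL, env_val=791 → 791
item=E: override_val=NULL, env_val=880 → 880
item=K: override_val=614 → 614
item=P: override_val=298 → 298
item=Q: override_val=487 → 487
item=W: override_val=NULL, env_val=17 → 17
item=X: override_val=NULL, env_val=NULL, default_val=683 → 683
item=Y: override_val=NULL, env_val=NULL, default_val=552 → 552

699, 791, 880, 614, 298, 487, 17, 683, 552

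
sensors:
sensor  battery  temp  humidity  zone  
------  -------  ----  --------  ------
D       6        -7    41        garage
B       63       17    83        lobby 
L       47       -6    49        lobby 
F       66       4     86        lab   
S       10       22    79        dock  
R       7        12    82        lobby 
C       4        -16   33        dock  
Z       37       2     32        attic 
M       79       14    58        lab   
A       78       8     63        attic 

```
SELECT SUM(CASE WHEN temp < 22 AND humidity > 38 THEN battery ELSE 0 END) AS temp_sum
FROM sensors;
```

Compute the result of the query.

346

sensor=D: ✓ → 6
sensor=B: ✓ → 63
sensor=L: ✓ → 47
sensor=F: ✓ → 66
sensor=S: ✗
sensor=R: ✓ → 7
sensor=C: ✗
sensor=Z: ✗
sensor=M: ✓ → 79
sensor=A: ✓ → 78
temp_sum = 6 + 63 + 47 + 66 + 7 + 79 + 78 = 346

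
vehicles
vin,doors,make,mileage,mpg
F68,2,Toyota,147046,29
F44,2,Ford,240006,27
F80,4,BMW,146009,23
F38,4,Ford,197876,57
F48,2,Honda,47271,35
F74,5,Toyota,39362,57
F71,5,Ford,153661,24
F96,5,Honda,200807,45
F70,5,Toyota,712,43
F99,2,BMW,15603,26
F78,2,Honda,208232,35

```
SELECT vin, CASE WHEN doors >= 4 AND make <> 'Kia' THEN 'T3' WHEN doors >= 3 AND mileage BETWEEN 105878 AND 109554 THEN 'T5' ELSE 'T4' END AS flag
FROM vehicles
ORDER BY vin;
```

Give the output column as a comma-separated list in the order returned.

T3, T4, T4, T4, T3, T3, T3, T4, T3, T3, T4

vin=F38: doors >= 4 AND make <> 'Kia' → T3
vin=F44: ELSE → T4
vin=F48: ELSE → T4
vin=F68: ELSE → T4
vin=F70: doors >= 4 AND make <> 'Kia' → T3
vin=F71: doors >= 4 AND make <> 'Kia' → T3
vin=F74: doors >= 4 AND make <> 'Kia' → T3
vin=F78: ELSE → T4
vin=F80: doors >= 4 AND make <> 'Kia' → T3
vin=F96: doors >= 4 AND make <> 'Kia' → T3
vin=F99: ELSE → T4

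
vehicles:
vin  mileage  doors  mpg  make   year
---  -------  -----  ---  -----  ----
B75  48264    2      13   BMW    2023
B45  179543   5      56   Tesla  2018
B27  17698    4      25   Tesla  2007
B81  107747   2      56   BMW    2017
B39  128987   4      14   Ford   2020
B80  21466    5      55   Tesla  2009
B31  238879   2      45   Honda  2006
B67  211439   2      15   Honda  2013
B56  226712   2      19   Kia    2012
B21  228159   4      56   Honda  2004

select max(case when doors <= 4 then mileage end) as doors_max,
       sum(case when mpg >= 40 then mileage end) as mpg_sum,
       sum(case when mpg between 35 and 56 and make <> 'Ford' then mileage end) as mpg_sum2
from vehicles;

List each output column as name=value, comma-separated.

[doors_max: doors <= 4]
vin=B75: ✓ → 48264
vin=B45: ✗
vin=B27: ✓ → 17698
vin=B81: ✓ → 107747
vin=B39: ✓ → 128987
vin=B80: ✗
vin=B31: ✓ → 238879
vin=B67: ✓ → 211439
vin=B56: ✓ → 226712
vin=B21: ✓ → 228159
doors_max = MAX(48264, 17698, 107747, 128987, 238879, 211439, 226712, 228159) = 238879
—
[mpg_sum: mpg >= 40]
vin=B75: ✗
vin=B45: ✓ → 179543
vin=B27: ✗
vin=B81: ✓ → 107747
vin=B39: ✗
vin=B80: ✓ → 21466
vin=B31: ✓ → 238879
vin=B67: ✗
vin=B56: ✗
vin=B21: ✓ → 228159
mpg_sum = 179543 + 107747 + 21466 + 238879 + 228159 = 775794
—
[mpg_sum2: mpg between 35 and 56 and make <> 'Ford']
vin=B75: ✗
vin=B45: ✓ → 179543
vin=B27: ✗
vin=B81: ✓ → 107747
vin=B39: ✗
vin=B80: ✓ → 21466
vin=B31: ✓ → 238879
vin=B67: ✗
vin=B56: ✗
vin=B21: ✓ → 228159
mpg_sum2 = 179543 + 107747 + 21466 + 238879 + 228159 = 775794

doors_max=238879, mpg_sum=775794, mpg_sum2=775794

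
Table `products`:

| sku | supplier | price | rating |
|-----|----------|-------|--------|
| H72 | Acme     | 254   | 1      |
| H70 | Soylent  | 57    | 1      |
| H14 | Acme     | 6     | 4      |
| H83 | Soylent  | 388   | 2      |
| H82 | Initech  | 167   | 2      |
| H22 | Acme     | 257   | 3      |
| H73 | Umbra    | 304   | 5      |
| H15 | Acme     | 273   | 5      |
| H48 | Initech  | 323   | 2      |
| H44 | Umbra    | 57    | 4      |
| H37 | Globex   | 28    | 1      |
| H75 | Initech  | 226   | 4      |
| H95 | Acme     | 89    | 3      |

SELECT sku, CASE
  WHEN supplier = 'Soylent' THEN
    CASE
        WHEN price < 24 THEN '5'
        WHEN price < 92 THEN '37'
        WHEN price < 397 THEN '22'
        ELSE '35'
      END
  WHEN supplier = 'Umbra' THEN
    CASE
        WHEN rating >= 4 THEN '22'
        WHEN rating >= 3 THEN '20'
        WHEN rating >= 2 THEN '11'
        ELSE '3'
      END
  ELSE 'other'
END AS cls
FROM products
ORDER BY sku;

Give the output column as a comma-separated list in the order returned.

other, other, other, other, 22, other, 37, other, 22, other, other, 22, other

sku=H14: supplier='Acme' → outer ELSE → other
sku=H15: supplier='Acme' → outer ELSE → other
sku=H22: supplier='Acme' → outer ELSE → other
sku=H37: supplier='Globex' → outer ELSE → other
sku=H44: supplier='Umbra' → inner[rating >= 4] → 22
sku=H48: supplier='Initech' → outer ELSE → other
sku=H70: supplier='Soylent' → inner[price < 92] → 37
sku=H72: supplier='Acme' → outer ELSE → other
sku=H73: supplier='Umbra' → inner[rating >= 4] → 22
sku=H75: supplier='Initech' → outer ELSE → other
sku=H82: supplier='Initech' → outer ELSE → other
sku=H83: supplier='Soylent' → inner[price < 397] → 22
sku=H95: supplier='Acme' → outer ELSE → other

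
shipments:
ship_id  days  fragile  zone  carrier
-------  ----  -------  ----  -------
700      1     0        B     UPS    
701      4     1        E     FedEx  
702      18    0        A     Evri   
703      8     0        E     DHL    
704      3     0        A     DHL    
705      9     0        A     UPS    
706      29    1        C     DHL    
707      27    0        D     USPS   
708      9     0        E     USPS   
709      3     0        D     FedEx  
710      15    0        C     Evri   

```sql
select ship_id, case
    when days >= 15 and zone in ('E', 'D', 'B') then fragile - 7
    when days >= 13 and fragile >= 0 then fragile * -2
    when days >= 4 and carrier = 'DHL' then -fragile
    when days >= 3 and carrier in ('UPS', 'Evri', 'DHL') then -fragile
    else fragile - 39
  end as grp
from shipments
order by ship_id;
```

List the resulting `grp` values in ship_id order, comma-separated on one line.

-39, -38, 0, 0, 0, 0, -2, -7, -39, -39, 0

ship_id=700: ELSE → -39
ship_id=701: ELSE → -38
ship_id=702: days >= 13 and fragile >= 0 → 0
ship_id=703: days >= 4 and carrier = 'DHL' → 0
ship_id=704: days >= 3 and carrier in ('UPS', 'Evri', 'DHL') → 0
ship_id=705: days >= 3 and carrier in ('UPS', 'Evri', 'DHL') → 0
ship_id=706: days >= 13 and fragile >= 0 → -2
ship_id=707: days >= 15 and zone in ('E', 'D', 'B') → -7
ship_id=708: ELSE → -39
ship_id=709: ELSE → -39
ship_id=710: days >= 13 and fragile >= 0 → 0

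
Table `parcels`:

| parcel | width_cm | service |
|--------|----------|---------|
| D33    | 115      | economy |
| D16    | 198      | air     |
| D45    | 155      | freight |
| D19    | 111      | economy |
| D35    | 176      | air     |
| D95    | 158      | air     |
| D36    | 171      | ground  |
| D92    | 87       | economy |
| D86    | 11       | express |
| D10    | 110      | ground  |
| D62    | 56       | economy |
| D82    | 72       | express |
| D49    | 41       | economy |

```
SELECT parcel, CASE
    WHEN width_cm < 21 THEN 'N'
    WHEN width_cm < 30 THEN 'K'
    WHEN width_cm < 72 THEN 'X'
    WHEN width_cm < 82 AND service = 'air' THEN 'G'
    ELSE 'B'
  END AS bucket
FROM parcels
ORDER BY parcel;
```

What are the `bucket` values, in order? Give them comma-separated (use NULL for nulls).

parcel=D10: ELSE → B
parcel=D16: ELSE → B
parcel=D19: ELSE → B
parcel=D33: ELSE → B
parcel=D35: ELSE → B
parcel=D36: ELSE → B
parcel=D45: ELSE → B
parcel=D49: width_cm < 72 → X
parcel=D62: width_cm < 72 → X
parcel=D82: ELSE → B
parcel=D86: width_cm < 21 → N
parcel=D92: ELSE → B
parcel=D95: ELSE → B

B, B, B, B, B, B, B, X, X, B, N, B, B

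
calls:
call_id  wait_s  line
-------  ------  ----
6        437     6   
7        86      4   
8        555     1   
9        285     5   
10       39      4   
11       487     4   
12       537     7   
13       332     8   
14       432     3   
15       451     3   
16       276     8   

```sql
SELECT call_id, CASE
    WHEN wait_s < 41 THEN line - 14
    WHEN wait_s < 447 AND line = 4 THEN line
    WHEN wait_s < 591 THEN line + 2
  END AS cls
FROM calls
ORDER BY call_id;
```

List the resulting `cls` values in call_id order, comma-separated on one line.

8, 4, 3, 7, -10, 6, 9, 10, 5, 5, 10

call_id=6: wait_s < 591 → 8
call_id=7: wait_s < 447 AND line = 4 → 4
call_id=8: wait_s < 591 → 3
call_id=9: wait_s < 591 → 7
call_id=10: wait_s < 41 → -10
call_id=11: wait_s < 591 → 6
call_id=12: wait_s < 591 → 9
call_id=13: wait_s < 591 → 10
call_id=14: wait_s < 591 → 5
call_id=15: wait_s < 591 → 5
call_id=16: wait_s < 591 → 10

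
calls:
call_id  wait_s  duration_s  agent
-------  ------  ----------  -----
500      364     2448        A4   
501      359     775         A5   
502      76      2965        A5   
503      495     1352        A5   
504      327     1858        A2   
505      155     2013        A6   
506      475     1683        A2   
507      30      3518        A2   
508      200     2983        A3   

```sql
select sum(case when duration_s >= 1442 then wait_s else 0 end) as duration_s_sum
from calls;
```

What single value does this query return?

1627

call_id=500: ✓ → 364
call_id=501: ✗
call_id=502: ✓ → 76
call_id=503: ✗
call_id=504: ✓ → 327
call_id=505: ✓ → 155
call_id=506: ✓ → 475
call_id=507: ✓ → 30
call_id=508: ✓ → 200
duration_s_sum = 364 + 76 + 327 + 155 + 475 + 30 + 200 = 1627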